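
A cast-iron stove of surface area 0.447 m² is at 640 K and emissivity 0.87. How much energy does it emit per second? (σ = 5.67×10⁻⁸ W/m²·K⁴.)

P ≈ 3700 W

Stefan–Boltzmann: P = εσAT⁴ = 0.87 × 5.67×10⁻⁸ × 0.447 × (640)⁴ = 0.87 × 5.67×10⁻⁸ × 0.447 × 1.68×10^11.
P = 3700 W.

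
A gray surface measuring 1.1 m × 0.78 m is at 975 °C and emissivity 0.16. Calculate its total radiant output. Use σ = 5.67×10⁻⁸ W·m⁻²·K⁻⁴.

A = 1.1 × 0.78 = 0.858 m².
975 °C = 1248 K.
Stefan–Boltzmann: P = εσAT⁴ = 0.16 × 5.67×10⁻⁸ × 0.858 × (1248)⁴ = 0.16 × 5.67×10⁻⁸ × 0.858 × 2.43×10^12.
P = 18900 W.

P ≈ 18900 W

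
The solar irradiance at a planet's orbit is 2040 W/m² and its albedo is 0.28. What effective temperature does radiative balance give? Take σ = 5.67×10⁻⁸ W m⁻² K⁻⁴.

Power absorbed = (1−a)S·πR²; power emitted = 4πR²σT⁴. Equating and cancelling πR²:
T = ((1−a)S / 4σ)^(1/4) = (1470 / (4 × 5.67×10⁻⁸))^(1/4) = (6.48×10^9)^(1/4).
T = 284 K.

T ≈ 284 K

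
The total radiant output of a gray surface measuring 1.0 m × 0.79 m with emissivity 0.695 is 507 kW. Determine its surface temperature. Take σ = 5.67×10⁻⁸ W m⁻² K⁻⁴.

A = 1.0 × 0.79 = 0.790 m².
From P = εσAT⁴, T = (P / εσA)^(1/4) = (5.07×10^5 / (0.695 × 5.67×10⁻⁸ × 0.790))^(1/4).
T = (1.63×10^13)^(1/4) = 2010 K.

T ≈ 2010 K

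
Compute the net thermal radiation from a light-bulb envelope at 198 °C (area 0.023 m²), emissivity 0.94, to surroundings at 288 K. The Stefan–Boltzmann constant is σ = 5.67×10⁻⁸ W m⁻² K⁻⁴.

Convert: 198 °C = 471 K.
Q = εσA(T⁴ − T_s⁴). T⁴ − T_s⁴ = (471)⁴ − (288)⁴ = 4.92×10^10 − 6.88×10^9 = 4.23×10^10 K⁴.
Q = 0.94 × 5.67×10⁻⁸ × 0.0230 × 4.23×10^10 = 51.9 W.

Q ≈ 51.9 W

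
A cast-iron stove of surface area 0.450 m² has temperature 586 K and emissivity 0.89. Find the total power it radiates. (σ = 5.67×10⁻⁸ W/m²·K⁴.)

P = εσAT⁴ = 0.89 × 5.67×10⁻⁸ × 0.450 × (586)⁴ = 0.89 × 5.67×10⁻⁸ × 0.450 × 1.18×10^11.
P = 2680 W.

P ≈ 2680 W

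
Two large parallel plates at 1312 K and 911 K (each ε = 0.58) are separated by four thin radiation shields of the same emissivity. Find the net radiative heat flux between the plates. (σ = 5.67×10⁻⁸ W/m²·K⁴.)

Each of the 5 gaps contributes resistance (2/ε − 1) = 2/0.58 − 1 = 2.448; total = 12.24.
q = σ(T₁⁴ − T₂⁴) / 12.24 = 5.67×10⁻⁸ × 2.27×10^12 / 12.24 = 10500 W/m².

q ≈ 10500 W/m²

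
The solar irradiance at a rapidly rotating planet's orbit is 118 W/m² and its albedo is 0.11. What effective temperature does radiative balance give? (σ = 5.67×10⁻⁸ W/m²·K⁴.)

T ≈ 147 K

Power absorbed = (1−a)S·πR²; power emitted = 4πR²σT⁴. Equating and cancelling πR²:
T = ((1−a)S / 4σ)^(1/4) = (105 / (4 × 5.67×10⁻⁸))^(1/4) = (4.63×10^8)^(1/4).
T = 147 K.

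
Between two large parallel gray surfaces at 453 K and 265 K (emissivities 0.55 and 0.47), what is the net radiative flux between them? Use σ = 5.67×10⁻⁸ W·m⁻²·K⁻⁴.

q ≈ 716 W/m²

For two large parallel gray plates, q = σ(T₁⁴ − T₂⁴) / (1/ε₁ + 1/ε₂ − 1).
1/ε₁ + 1/ε₂ − 1 = 1/0.55 + 1/0.47 − 1 = 2.946.
T₁⁴ − T₂⁴ = 4.21×10^10 − 4.93×10^9 = 3.72×10^10 K⁴.
q = 5.67×10⁻⁸ × 3.72×10^10 / 2.946 = 716 W/m².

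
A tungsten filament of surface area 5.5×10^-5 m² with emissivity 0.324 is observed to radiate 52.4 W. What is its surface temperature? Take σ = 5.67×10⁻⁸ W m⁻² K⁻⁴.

T ≈ 2680 K

From P = εσAT⁴, T = (P / εσA)^(1/4) = (52.4 / (0.324 × 5.67×10⁻⁸ × 5.50×10^-5))^(1/4).
T = (5.19×10^13)^(1/4) = 2680 K.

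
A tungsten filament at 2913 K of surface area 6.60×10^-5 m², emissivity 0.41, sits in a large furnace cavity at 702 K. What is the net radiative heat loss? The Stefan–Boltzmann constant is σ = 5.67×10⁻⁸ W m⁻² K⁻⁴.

Q = εσA(T⁴ − T_s⁴). T⁴ − T_s⁴ = (2913)⁴ − (702)⁴ = 7.20×10^13 − 2.43×10^11 = 7.18×10^13 K⁴.
Q = 0.41 × 5.67×10⁻⁸ × 6.60×10^-5 × 7.18×10^13 = 110 W.

Q ≈ 110 W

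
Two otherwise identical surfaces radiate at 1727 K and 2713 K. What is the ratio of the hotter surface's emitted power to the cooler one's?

ratio ≈ 6.09

P ∝ T⁴, so the ratio is (2713/1727)⁴ = (1.571)⁴ = 6.09.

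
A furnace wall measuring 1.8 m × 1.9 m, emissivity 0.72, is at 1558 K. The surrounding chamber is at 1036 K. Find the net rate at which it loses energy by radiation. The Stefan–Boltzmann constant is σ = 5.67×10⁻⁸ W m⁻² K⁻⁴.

Q ≈ 6.62×10^5 W

A = 1.8 × 1.9 = 3.42 m².
Q = εσA(T⁴ − T_s⁴). T⁴ − T_s⁴ = (1558)⁴ − (1036)⁴ = 5.89×10^12 − 1.15×10^12 = 4.74×10^12 K⁴.
Q = 0.72 × 5.67×10⁻⁸ × 3.42 × 4.74×10^12 = 6.62×10^5 W.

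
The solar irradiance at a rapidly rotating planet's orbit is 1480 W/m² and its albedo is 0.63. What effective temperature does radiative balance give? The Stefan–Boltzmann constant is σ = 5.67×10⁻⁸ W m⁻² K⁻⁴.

Power absorbed = (1−a)S·πR²; power emitted = 4πR²σT⁴. Equating and cancelling πR²:
T = ((1−a)S / 4σ)^(1/4) = (548 / (4 × 5.67×10⁻⁸))^(1/4) = (2.41×10^9)^(1/4).
T = 222 K.

T ≈ 222 K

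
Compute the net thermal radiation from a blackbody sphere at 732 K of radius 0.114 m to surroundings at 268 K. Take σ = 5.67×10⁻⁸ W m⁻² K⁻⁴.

Q ≈ 2610 W

A = 4πr² = 4π × (0.114)² = 0.163 m².
Q = σA(T⁴ − T_s⁴). T⁴ − T_s⁴ = (732)⁴ − (268)⁴ = 2.87×10^11 − 5.16×10^9 = 2.82×10^11 K⁴.
Q = 5.67×10⁻⁸ × 0.163 × 2.82×10^11 = 2610 W.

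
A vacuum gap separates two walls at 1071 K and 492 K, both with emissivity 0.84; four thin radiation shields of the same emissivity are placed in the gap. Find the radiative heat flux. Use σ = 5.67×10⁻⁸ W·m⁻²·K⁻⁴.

q ≈ 10300 W/m²

Each of the 5 gaps contributes resistance (2/ε − 1) = 2/0.84 − 1 = 1.381; total = 6.905.
q = σ(T₁⁴ − T₂⁴) / 6.905 = 5.67×10⁻⁸ × 1.26×10^12 / 6.905 = 10300 W/m².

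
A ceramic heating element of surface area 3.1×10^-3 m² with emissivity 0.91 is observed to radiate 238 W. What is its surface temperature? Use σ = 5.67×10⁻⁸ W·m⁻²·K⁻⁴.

T ≈ 1100 K

From P = εσAT⁴, T = (P / εσA)^(1/4) = (238 / (0.91 × 5.67×10⁻⁸ × 3.10×10^-3))^(1/4).
T = (1.49×10^12)^(1/4) = 1100 K.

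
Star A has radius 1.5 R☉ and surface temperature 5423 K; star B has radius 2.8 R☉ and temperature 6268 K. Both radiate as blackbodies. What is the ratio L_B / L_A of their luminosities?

L_B/L_A ≈ 6.22

L = 4πR²σT⁴ ∝ R²T⁴, so L_B/L_A = (2.8/1.5)² × (6268/5423)⁴ = 3.48 × 1.78 = 6.22.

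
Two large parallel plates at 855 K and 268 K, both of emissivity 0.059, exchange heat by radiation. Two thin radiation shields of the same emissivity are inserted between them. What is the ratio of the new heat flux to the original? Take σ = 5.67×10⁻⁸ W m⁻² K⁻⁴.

With N identical shields there are N+1 = 3 gaps in series, each with the same radiative resistance, so the flux falls to 1/(N+1) of its unshielded value.

ratio ≈ 0.333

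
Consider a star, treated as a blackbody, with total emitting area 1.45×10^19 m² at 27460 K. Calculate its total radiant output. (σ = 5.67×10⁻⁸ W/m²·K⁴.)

P = σAT⁴ = 5.67×10⁻⁸ × 1.45×10^19 × (27460)⁴ = 5.67×10⁻⁸ × 1.45×10^19 × 5.69×10^17.
P = 4.67×10^29 W.

P ≈ 4.67×10^29 W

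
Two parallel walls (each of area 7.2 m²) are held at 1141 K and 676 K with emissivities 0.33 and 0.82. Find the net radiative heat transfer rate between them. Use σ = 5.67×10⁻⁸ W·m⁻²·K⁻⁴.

Q ≈ 1.87×10^5 W

For two large parallel gray plates, q = σ(T₁⁴ − T₂⁴) / (1/ε₁ + 1/ε₂ − 1).
1/ε₁ + 1/ε₂ − 1 = 1/0.33 + 1/0.82 − 1 = 3.250.
T₁⁴ − T₂⁴ = 1.69×10^12 − 2.09×10^11 = 1.49×10^12 K⁴.
q = 5.67×10⁻⁸ × 1.49×10^12 / 3.250 = 25900 W/m².
Q = q·A = 25900 × 7.2 = 1.87×10^5 W.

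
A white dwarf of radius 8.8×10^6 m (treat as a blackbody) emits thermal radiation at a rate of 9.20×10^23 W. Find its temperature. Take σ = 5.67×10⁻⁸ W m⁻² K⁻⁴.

T ≈ 11400 K

A = 4πr² = 4π × (8.8×10^6)² = 9.73×10^14 m².
From P = σAT⁴, T = (P / σA)^(1/4) = (9.20×10^23 / (5.67×10⁻⁸ × 9.73×10^14))^(1/4).
T = (1.67×10^16)^(1/4) = 11400 K.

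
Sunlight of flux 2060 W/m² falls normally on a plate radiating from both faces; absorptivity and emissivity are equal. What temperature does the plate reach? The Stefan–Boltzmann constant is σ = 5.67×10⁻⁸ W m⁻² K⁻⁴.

T ≈ 367 K

Absorbed flux αS = emitted flux 2εσT⁴ per unit area; with α = ε this gives T = (S/2σ)^(1/4).
T = (2060 / (2 × 5.67×10⁻⁸))^(1/4) = (1.82×10^10)^(1/4).
T = 367 K.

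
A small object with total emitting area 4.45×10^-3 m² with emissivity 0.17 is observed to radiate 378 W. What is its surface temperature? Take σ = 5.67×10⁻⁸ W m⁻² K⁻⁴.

From P = εσAT⁴, T = (P / εσA)^(1/4) = (378 / (0.17 × 5.67×10⁻⁸ × 4.45×10^-3))^(1/4).
T = (8.81×10^12)^(1/4) = 1720 K.

T ≈ 1720 K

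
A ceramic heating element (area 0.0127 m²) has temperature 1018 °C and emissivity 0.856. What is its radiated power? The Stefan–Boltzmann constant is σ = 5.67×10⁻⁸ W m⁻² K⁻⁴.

P ≈ 1710 W

1018 °C = 1291 K.
Stefan–Boltzmann: P = εσAT⁴ = 0.856 × 5.67×10⁻⁸ × 0.0127 × (1291)⁴ = 0.856 × 5.67×10⁻⁸ × 0.0127 × 2.78×10^12.
P = 1710 W.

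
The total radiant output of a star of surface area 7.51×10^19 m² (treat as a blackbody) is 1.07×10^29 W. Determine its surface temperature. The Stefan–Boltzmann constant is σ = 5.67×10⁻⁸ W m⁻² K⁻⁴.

From P = σAT⁴, T = (P / σA)^(1/4) = (1.07×10^29 / (5.67×10⁻⁸ × 7.51×10^19))^(1/4).
T = (2.51×10^16)^(1/4) = 12600 K.

T ≈ 12600 K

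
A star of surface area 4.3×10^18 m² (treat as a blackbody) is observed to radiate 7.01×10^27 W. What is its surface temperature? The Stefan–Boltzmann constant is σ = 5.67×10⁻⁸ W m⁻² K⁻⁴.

T ≈ 13000 K

From P = σAT⁴, T = (P / σA)^(1/4) = (7.01×10^27 / (5.67×10⁻⁸ × 4.30×10^18))^(1/4).
T = (2.88×10^16)^(1/4) = 13000 K.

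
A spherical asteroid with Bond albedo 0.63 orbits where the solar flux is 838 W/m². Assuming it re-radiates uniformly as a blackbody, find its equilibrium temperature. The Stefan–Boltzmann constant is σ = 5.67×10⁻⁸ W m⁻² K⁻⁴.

Power absorbed = (1−a)S·πR²; power emitted = 4πR²σT⁴. Equating and cancelling πR²:
T = ((1−a)S / 4σ)^(1/4) = (310 / (4 × 5.67×10⁻⁸))^(1/4) = (1.37×10^9)^(1/4).
T = 192 K.

T ≈ 192 K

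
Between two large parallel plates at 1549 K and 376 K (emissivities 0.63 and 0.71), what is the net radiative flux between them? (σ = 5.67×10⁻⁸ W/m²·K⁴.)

For two large parallel gray plates, q = σ(T₁⁴ − T₂⁴) / (1/ε₁ + 1/ε₂ − 1).
1/ε₁ + 1/ε₂ − 1 = 1/0.63 + 1/0.71 − 1 = 1.996.
T₁⁴ − T₂⁴ = 5.76×10^12 − 2.00×10^10 = 5.74×10^12 K⁴.
q = 5.67×10⁻⁸ × 5.74×10^12 / 1.996 = 1.63×10^5 W/m².

q ≈ 1.63×10^5 W/m²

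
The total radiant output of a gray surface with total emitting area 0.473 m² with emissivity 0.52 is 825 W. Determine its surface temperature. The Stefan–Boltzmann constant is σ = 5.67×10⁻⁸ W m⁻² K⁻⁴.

From P = εσAT⁴, T = (P / εσA)^(1/4) = (825 / (0.52 × 5.67×10⁻⁸ × 0.473))^(1/4).
T = (5.92×10^10)^(1/4) = 493 K.

T ≈ 493 K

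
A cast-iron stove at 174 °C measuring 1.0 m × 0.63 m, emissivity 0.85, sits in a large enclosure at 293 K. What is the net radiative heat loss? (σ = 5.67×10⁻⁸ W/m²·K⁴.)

Q ≈ 988 W

A = 1.0 × 0.63 = 0.630 m².
Convert: 174 °C = 447 K.
Q = εσA(T⁴ − T_s⁴). T⁴ − T_s⁴ = (447)⁴ − (293)⁴ = 3.99×10^10 − 7.37×10^9 = 3.26×10^10 K⁴.
Q = 0.85 × 5.67×10⁻⁸ × 0.630 × 3.26×10^10 = 988 W.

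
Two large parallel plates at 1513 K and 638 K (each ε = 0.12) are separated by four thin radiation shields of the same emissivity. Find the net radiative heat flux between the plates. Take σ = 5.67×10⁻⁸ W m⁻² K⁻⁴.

q ≈ 3670 W/m²

Each of the 5 gaps contributes resistance (2/ε − 1) = 2/0.12 − 1 = 15.67; total = 78.33.
q = σ(T₁⁴ − T₂⁴) / 78.33 = 5.67×10⁻⁸ × 5.07×10^12 / 78.33 = 3670 W/m².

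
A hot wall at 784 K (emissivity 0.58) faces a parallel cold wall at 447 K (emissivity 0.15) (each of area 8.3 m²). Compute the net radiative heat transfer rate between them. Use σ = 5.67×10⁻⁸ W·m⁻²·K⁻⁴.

For two large parallel gray plates, q = σ(T₁⁴ − T₂⁴) / (1/ε₁ + 1/ε₂ − 1).
1/ε₁ + 1/ε₂ − 1 = 1/0.58 + 1/0.15 − 1 = 7.391.
T₁⁴ − T₂⁴ = 3.78×10^11 − 3.99×10^10 = 3.38×10^11 K⁴.
q = 5.67×10⁻⁸ × 3.38×10^11 / 7.391 = 2590 W/m².
Q = q·A = 2590 × 8.3 = 21500 W.

Q ≈ 21500 W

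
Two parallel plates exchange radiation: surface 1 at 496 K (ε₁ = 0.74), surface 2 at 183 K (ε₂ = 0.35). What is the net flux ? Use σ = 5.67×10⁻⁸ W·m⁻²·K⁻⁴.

For two large parallel gray plates, q = σ(T₁⁴ − T₂⁴) / (1/ε₁ + 1/ε₂ − 1).
1/ε₁ + 1/ε₂ − 1 = 1/0.74 + 1/0.35 − 1 = 3.208.
T₁⁴ − T₂⁴ = 6.05×10^10 − 1.12×10^9 = 5.94×10^10 K⁴.
q = 5.67×10⁻⁸ × 5.94×10^10 / 3.208 = 1050 W/m².

q ≈ 1050 W/m²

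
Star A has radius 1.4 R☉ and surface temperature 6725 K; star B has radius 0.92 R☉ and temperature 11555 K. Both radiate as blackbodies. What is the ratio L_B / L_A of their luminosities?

L_B/L_A ≈ 3.76

L = 4πR²σT⁴ ∝ R²T⁴, so L_B/L_A = (0.92/1.4)² × (11555/6725)⁴ = 0.432 × 8.72 = 3.76.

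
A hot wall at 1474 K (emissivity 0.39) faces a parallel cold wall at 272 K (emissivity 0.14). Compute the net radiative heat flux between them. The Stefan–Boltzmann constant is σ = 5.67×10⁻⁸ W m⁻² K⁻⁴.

For two large parallel gray plates, q = σ(T₁⁴ − T₂⁴) / (1/ε₁ + 1/ε₂ − 1).
1/ε₁ + 1/ε₂ − 1 = 1/0.39 + 1/0.14 − 1 = 8.707.
T₁⁴ − T₂⁴ = 4.72×10^12 − 5.47×10^9 = 4.72×10^12 K⁴.
q = 5.67×10⁻⁸ × 4.72×10^12 / 8.707 = 30700 W/m².

q ≈ 30700 W/m²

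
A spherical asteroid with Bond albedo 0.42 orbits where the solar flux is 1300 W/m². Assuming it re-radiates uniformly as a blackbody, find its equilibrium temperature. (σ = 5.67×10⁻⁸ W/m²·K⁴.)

T ≈ 240 K

Power absorbed = (1−a)S·πR²; power emitted = 4πR²σT⁴. Equating and cancelling πR²:
T = ((1−a)S / 4σ)^(1/4) = (754 / (4 × 5.67×10⁻⁸))^(1/4) = (3.32×10^9)^(1/4).
T = 240 K.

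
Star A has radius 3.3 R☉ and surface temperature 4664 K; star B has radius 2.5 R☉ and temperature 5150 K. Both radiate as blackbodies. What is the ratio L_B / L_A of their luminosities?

L = 4πR²σT⁴ ∝ R²T⁴, so L_B/L_A = (2.5/3.3)² × (5150/4664)⁴ = 0.574 × 1.49 = 0.853.

L_B/L_A ≈ 0.853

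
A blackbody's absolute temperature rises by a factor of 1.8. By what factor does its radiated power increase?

factor ≈ 10.5

P ∝ T⁴, so the power scales as (1.8)⁴ = 10.5.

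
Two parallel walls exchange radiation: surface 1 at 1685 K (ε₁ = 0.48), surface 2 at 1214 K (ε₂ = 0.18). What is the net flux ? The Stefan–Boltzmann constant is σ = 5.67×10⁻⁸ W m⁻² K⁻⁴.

For two large parallel gray plates, q = σ(T₁⁴ − T₂⁴) / (1/ε₁ + 1/ε₂ − 1).
1/ε₁ + 1/ε₂ − 1 = 1/0.48 + 1/0.18 − 1 = 6.639.
T₁⁴ − T₂⁴ = 8.06×10^12 − 2.17×10^12 = 5.89×10^12 K⁴.
q = 5.67×10⁻⁸ × 5.89×10^12 / 6.639 = 50300 W/m².

q ≈ 50300 W/m²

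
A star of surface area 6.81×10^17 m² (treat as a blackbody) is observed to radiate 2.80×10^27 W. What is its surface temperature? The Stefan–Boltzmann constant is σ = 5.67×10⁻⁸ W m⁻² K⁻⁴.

From P = σAT⁴, T = (P / σA)^(1/4) = (2.80×10^27 / (5.67×10⁻⁸ × 6.81×10^17))^(1/4).
T = (7.25×10^16)^(1/4) = 16400 K.

T ≈ 16400 K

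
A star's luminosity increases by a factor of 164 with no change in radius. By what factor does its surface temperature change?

factor ≈ 3.58

P ∝ T⁴ ⇒ T ∝ P^(1/4), so T scales by (164)^(1/4) = 3.58.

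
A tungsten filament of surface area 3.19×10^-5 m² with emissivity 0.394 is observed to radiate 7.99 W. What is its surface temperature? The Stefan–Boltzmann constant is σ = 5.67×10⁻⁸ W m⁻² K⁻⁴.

T ≈ 1830 K

From P = εσAT⁴, T = (P / εσA)^(1/4) = (7.99 / (0.394 × 5.67×10⁻⁸ × 3.19×10^-5))^(1/4).
T = (1.12×10^13)^(1/4) = 1830 K.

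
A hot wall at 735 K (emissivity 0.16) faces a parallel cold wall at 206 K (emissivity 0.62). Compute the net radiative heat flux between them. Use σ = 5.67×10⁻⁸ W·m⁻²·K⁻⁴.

For two large parallel gray plates, q = σ(T₁⁴ − T₂⁴) / (1/ε₁ + 1/ε₂ − 1).
1/ε₁ + 1/ε₂ − 1 = 1/0.16 + 1/0.62 − 1 = 6.863.
T₁⁴ − T₂⁴ = 2.92×10^11 − 1.80×10^9 = 2.90×10^11 K⁴.
q = 5.67×10⁻⁸ × 2.90×10^11 / 6.863 = 2400 W/m².

q ≈ 2400 W/m²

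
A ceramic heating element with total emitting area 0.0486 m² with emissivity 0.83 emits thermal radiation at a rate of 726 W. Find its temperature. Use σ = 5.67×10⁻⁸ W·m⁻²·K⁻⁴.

From P = εσAT⁴, T = (P / εσA)^(1/4) = (726 / (0.83 × 5.67×10⁻⁸ × 0.0486))^(1/4).
T = (3.17×10^11)^(1/4) = 751 K.

T ≈ 751 K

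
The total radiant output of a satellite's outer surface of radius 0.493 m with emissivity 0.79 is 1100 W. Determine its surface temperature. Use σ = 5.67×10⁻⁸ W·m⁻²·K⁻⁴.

T ≈ 299 K

A = 4πr² = 4π × (0.493)² = 3.05 m².
From P = εσAT⁴, T = (P / εσA)^(1/4) = (1100 / (0.79 × 5.67×10⁻⁸ × 3.05))^(1/4).
T = (8.04×10^9)^(1/4) = 299 K.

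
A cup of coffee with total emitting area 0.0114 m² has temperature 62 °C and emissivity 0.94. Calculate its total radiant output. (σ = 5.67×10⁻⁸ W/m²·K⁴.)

P ≈ 7.65 W

62 °C = 335 K.
P = εσAT⁴ = 0.94 × 5.67×10⁻⁸ × 0.0114 × (335)⁴ = 0.94 × 5.67×10⁻⁸ × 0.0114 × 1.26×10^10.
P = 7.65 W.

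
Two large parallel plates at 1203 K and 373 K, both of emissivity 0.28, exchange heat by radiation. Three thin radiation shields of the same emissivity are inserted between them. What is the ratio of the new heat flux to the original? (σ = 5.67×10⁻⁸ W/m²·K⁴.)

ratio ≈ 0.250

With N identical shields there are N+1 = 4 gaps in series, each with the same radiative resistance, so the flux falls to 1/(N+1) of its unshielded value.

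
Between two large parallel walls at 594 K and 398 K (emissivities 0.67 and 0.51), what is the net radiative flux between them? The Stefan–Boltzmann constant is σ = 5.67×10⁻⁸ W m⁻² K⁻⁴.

For two large parallel gray plates, q = σ(T₁⁴ − T₂⁴) / (1/ε₁ + 1/ε₂ − 1).
1/ε₁ + 1/ε₂ − 1 = 1/0.67 + 1/0.51 − 1 = 2.453.
T₁⁴ − T₂⁴ = 1.24×10^11 − 2.51×10^10 = 9.94×10^10 K⁴.
q = 5.67×10⁻⁸ × 9.94×10^10 / 2.453 = 2300 W/m².

q ≈ 2300 W/m²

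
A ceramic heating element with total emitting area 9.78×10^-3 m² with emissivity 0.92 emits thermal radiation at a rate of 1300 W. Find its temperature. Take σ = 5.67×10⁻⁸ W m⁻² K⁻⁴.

From P = εσAT⁴, T = (P / εσA)^(1/4) = (1300 / (0.92 × 5.67×10⁻⁸ × 9.78×10^-3))^(1/4).
T = (2.55×10^12)^(1/4) = 1260 K.

T ≈ 1260 K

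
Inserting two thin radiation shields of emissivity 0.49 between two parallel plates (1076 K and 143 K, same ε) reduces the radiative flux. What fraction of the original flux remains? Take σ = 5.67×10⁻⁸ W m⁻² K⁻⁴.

With N identical shields there are N+1 = 3 gaps in series, each with the same radiative resistance, so the flux falls to 1/(N+1) of its unshielded value.

ratio ≈ 0.333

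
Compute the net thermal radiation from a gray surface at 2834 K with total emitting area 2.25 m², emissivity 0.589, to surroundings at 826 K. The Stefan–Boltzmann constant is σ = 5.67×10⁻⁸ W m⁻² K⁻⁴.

Q ≈ 4.81×10^6 W

Q = εσA(T⁴ − T_s⁴). T⁴ − T_s⁴ = (2834)⁴ − (826)⁴ = 6.45×10^13 − 4.66×10^11 = 6.40×10^13 K⁴.
Q = 0.589 × 5.67×10⁻⁸ × 2.25 × 6.40×10^13 = 4.81×10^6 W.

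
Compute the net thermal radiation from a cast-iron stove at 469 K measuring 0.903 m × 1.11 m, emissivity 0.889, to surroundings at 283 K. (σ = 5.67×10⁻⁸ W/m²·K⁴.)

Q ≈ 2120 W

A = 0.903 × 1.11 = 1.00 m².
Q = εσA(T⁴ − T_s⁴). T⁴ − T_s⁴ = (469)⁴ − (283)⁴ = 4.84×10^10 − 6.41×10^9 = 4.20×10^10 K⁴.
Q = 0.889 × 5.67×10⁻⁸ × 1.00 × 4.20×10^10 = 2120 W.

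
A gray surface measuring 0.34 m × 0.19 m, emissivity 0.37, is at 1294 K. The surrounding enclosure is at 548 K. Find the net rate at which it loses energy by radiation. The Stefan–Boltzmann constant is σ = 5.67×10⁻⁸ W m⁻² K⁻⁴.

A = 0.34 × 0.19 = 0.0646 m².
Q = εσA(T⁴ − T_s⁴). T⁴ − T_s⁴ = (1294)⁴ − (548)⁴ = 2.80×10^12 − 9.02×10^10 = 2.71×10^12 K⁴.
Q = 0.37 × 5.67×10⁻⁸ × 0.0646 × 2.71×10^12 = 3680 W.

Q ≈ 3680 W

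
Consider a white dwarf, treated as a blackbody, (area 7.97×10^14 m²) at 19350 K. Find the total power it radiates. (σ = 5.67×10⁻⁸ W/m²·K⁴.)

P ≈ 6.34×10^24 W

P = σAT⁴ = 5.67×10⁻⁸ × 7.97×10^14 × (19350)⁴ = 5.67×10⁻⁸ × 7.97×10^14 × 1.40×10^17.
P = 6.34×10^24 W.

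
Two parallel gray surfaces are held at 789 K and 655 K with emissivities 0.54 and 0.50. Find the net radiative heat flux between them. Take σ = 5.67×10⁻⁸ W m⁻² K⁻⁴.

q ≈ 4050 W/m²

For two large parallel gray plates, q = σ(T₁⁴ − T₂⁴) / (1/ε₁ + 1/ε₂ − 1).
1/ε₁ + 1/ε₂ − 1 = 1/0.54 + 1/0.50 − 1 = 2.852.
T₁⁴ − T₂⁴ = 3.88×10^11 − 1.84×10^11 = 2.03×10^11 K⁴.
q = 5.67×10⁻⁸ × 2.03×10^11 / 2.852 = 4050 W/m².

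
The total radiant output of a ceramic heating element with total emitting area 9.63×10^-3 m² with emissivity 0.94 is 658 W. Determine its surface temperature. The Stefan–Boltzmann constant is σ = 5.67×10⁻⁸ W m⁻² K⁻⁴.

From P = εσAT⁴, T = (P / εσA)^(1/4) = (658 / (0.94 × 5.67×10⁻⁸ × 9.63×10^-3))^(1/4).
T = (1.28×10^12)^(1/4) = 1060 K.

T ≈ 1060 K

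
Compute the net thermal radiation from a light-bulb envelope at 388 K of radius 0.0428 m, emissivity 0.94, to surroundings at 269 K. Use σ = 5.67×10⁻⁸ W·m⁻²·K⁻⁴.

Q ≈ 21.4 W

A = 4πr² = 4π × (0.0428)² = 0.0230 m².
Q = εσA(T⁴ − T_s⁴). T⁴ − T_s⁴ = (388)⁴ − (269)⁴ = 2.27×10^10 − 5.24×10^9 = 1.74×10^10 K⁴.
Q = 0.94 × 5.67×10⁻⁸ × 0.0230 × 1.74×10^10 = 21.4 W.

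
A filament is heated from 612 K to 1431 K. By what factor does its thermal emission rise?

ratio ≈ 29.9

P ∝ T⁴, so the ratio is (1431/612)⁴ = (2.338)⁴ = 29.9.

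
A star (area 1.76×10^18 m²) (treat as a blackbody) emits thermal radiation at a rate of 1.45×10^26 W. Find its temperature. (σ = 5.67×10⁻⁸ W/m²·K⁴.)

T ≈ 6170 K

From P = σAT⁴, T = (P / σA)^(1/4) = (1.45×10^26 / (5.67×10⁻⁸ × 1.76×10^18))^(1/4).
T = (1.45×10^15)^(1/4) = 6170 K.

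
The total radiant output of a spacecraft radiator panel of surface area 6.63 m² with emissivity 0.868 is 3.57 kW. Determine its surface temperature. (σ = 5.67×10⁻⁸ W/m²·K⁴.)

From P = εσAT⁴, T = (P / εσA)^(1/4) = (3570 / (0.868 × 5.67×10⁻⁸ × 6.63))^(1/4).
T = (1.09×10^10)^(1/4) = 323 K.

T ≈ 323 K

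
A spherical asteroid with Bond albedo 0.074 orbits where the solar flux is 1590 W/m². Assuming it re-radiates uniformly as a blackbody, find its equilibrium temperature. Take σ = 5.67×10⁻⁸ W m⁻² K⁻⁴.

T ≈ 284 K

Power absorbed = (1−a)S·πR²; power emitted = 4πR²σT⁴. Equating and cancelling πR²:
T = ((1−a)S / 4σ)^(1/4) = (1470 / (4 × 5.67×10⁻⁸))^(1/4) = (6.49×10^9)^(1/4).
T = 284 K.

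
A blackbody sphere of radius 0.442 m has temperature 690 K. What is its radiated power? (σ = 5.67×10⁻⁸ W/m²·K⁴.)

A = 4πr² = 4π × (0.442)² = 2.46 m².
P = σAT⁴ = 5.67×10⁻⁸ × 2.46 × (690)⁴ = 5.67×10⁻⁸ × 2.46 × 2.27×10^11.
P = 31600 W.

P ≈ 31600 W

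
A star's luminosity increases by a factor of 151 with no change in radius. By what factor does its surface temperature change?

factor ≈ 3.51

P ∝ T⁴ ⇒ T ∝ P^(1/4), so T scales by (151)^(1/4) = 3.51.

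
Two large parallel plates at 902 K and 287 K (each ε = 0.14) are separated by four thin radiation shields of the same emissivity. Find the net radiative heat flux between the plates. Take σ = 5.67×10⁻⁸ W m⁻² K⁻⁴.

q ≈ 559 W/m²

Each of the 5 gaps contributes resistance (2/ε − 1) = 2/0.14 − 1 = 13.29; total = 66.43.
q = σ(T₁⁴ − T₂⁴) / 66.43 = 5.67×10⁻⁸ × 6.55×10^11 / 66.43 = 559 W/m².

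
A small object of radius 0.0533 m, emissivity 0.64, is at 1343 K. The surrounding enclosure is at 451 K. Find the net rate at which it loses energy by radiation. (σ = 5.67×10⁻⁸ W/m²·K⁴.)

Q ≈ 4160 W

A = 4πr² = 4π × (0.0533)² = 0.0357 m².
Q = εσA(T⁴ − T_s⁴). T⁴ − T_s⁴ = (1343)⁴ − (451)⁴ = 3.25×10^12 − 4.14×10^10 = 3.21×10^12 K⁴.
Q = 0.64 × 5.67×10⁻⁸ × 0.0357 × 3.21×10^12 = 4160 W.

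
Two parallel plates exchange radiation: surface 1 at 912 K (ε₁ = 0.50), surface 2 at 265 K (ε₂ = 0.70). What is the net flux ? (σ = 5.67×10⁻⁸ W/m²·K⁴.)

For two large parallel gray plates, q = σ(T₁⁴ − T₂⁴) / (1/ε₁ + 1/ε₂ − 1).
1/ε₁ + 1/ε₂ − 1 = 1/0.50 + 1/0.70 − 1 = 2.429.
T₁⁴ − T₂⁴ = 6.92×10^11 − 4.93×10^9 = 6.87×10^11 K⁴.
q = 5.67×10⁻⁸ × 6.87×10^11 / 2.429 = 16000 W/m².

q ≈ 16000 W/m²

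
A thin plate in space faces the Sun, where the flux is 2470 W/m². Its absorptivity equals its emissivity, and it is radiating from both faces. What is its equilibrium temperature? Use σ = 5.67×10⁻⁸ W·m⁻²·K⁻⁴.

Absorbed flux αS = emitted flux 2εσT⁴ per unit area; with α = ε this gives T = (S/2σ)^(1/4).
T = (2470 / (2 × 5.67×10⁻⁸))^(1/4) = (2.18×10^10)^(1/4).
T = 384 K.

T ≈ 384 K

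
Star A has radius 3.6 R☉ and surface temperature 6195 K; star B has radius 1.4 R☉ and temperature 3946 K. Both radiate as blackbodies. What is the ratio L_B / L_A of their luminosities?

L = 4πR²σT⁴ ∝ R²T⁴, so L_B/L_A = (1.4/3.6)² × (3946/6195)⁴ = 0.151 × 0.165 = 0.0249.

L_B/L_A ≈ 0.0249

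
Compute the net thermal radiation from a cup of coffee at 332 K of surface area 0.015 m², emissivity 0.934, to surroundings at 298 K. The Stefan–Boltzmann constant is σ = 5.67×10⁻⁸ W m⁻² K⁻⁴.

Q ≈ 3.39 W

Q = εσA(T⁴ − T_s⁴). T⁴ − T_s⁴ = (332)⁴ − (298)⁴ = 1.21×10^10 − 7.89×10^9 = 4.26×10^9 K⁴.
Q = 0.934 × 5.67×10⁻⁸ × 0.0150 × 4.26×10^9 = 3.39 W.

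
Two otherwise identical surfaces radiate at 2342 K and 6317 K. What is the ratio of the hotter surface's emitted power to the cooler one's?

P ∝ T⁴, so the ratio is (6317/2342)⁴ = (2.697)⁴ = 52.9.

ratio ≈ 52.9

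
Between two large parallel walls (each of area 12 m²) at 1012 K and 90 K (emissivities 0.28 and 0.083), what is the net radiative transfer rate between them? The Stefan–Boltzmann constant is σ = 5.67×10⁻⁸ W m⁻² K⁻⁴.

Q ≈ 48800 W

For two large parallel gray plates, q = σ(T₁⁴ − T₂⁴) / (1/ε₁ + 1/ε₂ − 1).
1/ε₁ + 1/ε₂ − 1 = 1/0.28 + 1/0.083 − 1 = 14.62.
T₁⁴ − T₂⁴ = 1.05×10^12 − 6.56×10^7 = 1.05×10^12 K⁴.
q = 5.67×10⁻⁸ × 1.05×10^12 / 14.62 = 4070 W/m².
Q = q·A = 4070 × 12 = 48800 W.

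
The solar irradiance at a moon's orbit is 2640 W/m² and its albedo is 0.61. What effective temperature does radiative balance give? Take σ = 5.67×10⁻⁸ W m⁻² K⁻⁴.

T ≈ 260 K

Power absorbed = (1−a)S·πR²; power emitted = 4πR²σT⁴. Equating and cancelling πR²:
T = ((1−a)S / 4σ)^(1/4) = (1030 / (4 × 5.67×10⁻⁸))^(1/4) = (4.54×10^9)^(1/4).
T = 260 K.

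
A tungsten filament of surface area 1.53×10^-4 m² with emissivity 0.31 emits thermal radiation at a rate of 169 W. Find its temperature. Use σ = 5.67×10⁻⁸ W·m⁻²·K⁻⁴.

T ≈ 2820 K

From P = εσAT⁴, T = (P / εσA)^(1/4) = (169 / (0.31 × 5.67×10⁻⁸ × 1.53×10^-4))^(1/4).
T = (6.28×10^13)^(1/4) = 2820 K.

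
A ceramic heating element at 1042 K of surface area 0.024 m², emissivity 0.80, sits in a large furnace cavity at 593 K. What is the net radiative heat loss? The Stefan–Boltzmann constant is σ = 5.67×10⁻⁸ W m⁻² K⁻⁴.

Q ≈ 1150 W

Q = εσA(T⁴ − T_s⁴). T⁴ − T_s⁴ = (1042)⁴ − (593)⁴ = 1.18×10^12 − 1.24×10^11 = 1.06×10^12 K⁴.
Q = 0.80 × 5.67×10⁻⁸ × 0.0240 × 1.06×10^12 = 1150 W.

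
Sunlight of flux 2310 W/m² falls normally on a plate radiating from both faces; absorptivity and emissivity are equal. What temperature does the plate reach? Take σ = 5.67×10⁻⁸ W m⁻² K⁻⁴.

Absorbed flux αS = emitted flux 2εσT⁴ per unit area; with α = ε this gives T = (S/2σ)^(1/4).
T = (2310 / (2 × 5.67×10⁻⁸))^(1/4) = (2.04×10^10)^(1/4).
T = 378 K.

T ≈ 378 K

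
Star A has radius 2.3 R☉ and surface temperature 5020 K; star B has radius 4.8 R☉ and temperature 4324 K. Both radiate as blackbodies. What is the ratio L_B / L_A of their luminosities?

L = 4πR²σT⁴ ∝ R²T⁴, so L_B/L_A = (4.8/2.3)² × (4324/5020)⁴ = 4.36 × 0.550 = 2.40.

L_B/L_A ≈ 2.40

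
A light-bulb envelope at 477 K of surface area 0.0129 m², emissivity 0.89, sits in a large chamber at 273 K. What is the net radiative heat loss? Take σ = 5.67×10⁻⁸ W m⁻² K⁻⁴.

Q ≈ 30.1 W

Q = εσA(T⁴ − T_s⁴). T⁴ − T_s⁴ = (477)⁴ − (273)⁴ = 5.18×10^10 − 5.55×10^9 = 4.62×10^10 K⁴.
Q = 0.89 × 5.67×10⁻⁸ × 0.0129 × 4.62×10^10 = 30.1 W.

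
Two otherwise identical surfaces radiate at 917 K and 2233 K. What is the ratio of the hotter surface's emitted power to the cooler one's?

P ∝ T⁴, so the ratio is (2233/917)⁴ = (2.435)⁴ = 35.2.

ratio ≈ 35.2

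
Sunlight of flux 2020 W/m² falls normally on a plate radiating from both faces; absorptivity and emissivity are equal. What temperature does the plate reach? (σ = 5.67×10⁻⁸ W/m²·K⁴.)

Absorbed flux αS = emitted flux 2εσT⁴ per unit area; with α = ε this gives T = (S/2σ)^(1/4).
T = (2020 / (2 × 5.67×10⁻⁸))^(1/4) = (1.78×10^10)^(1/4).
T = 365 K.

T ≈ 365 K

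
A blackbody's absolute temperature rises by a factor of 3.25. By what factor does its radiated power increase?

factor ≈ 112

P ∝ T⁴, so the power scales as (3.25)⁴ = 112.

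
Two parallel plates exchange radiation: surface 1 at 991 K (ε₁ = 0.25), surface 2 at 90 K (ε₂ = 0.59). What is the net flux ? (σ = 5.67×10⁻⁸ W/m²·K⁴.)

q ≈ 11600 W/m²

For two large parallel gray plates, q = σ(T₁⁴ − T₂⁴) / (1/ε₁ + 1/ε₂ − 1).
1/ε₁ + 1/ε₂ − 1 = 1/0.25 + 1/0.59 − 1 = 4.695.
T₁⁴ − T₂⁴ = 9.64×10^11 − 6.56×10^7 = 9.64×10^11 K⁴.
q = 5.67×10⁻⁸ × 9.64×10^11 / 4.695 = 11600 W/m².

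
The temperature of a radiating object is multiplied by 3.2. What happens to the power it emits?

P ∝ T⁴, so the power scales as (3.2)⁴ = 105.

factor ≈ 105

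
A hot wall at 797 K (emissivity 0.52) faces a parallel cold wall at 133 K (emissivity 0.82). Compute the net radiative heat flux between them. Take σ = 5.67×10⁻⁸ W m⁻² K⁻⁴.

q ≈ 10700 W/m²

For two large parallel gray plates, q = σ(T₁⁴ − T₂⁴) / (1/ε₁ + 1/ε₂ − 1).
1/ε₁ + 1/ε₂ − 1 = 1/0.52 + 1/0.82 − 1 = 2.143.
T₁⁴ − T₂⁴ = 4.03×10^11 − 3.13×10^8 = 4.03×10^11 K⁴.
q = 5.67×10⁻⁸ × 4.03×10^11 / 2.143 = 10700 W/m².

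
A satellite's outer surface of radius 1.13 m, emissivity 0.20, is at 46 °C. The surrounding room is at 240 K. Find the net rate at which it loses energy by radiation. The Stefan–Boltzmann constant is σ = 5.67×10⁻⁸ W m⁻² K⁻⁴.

A = 4πr² = 4π × (1.13)² = 16.0 m².
Convert: 46 °C = 319 K.
Q = εσA(T⁴ − T_s⁴). T⁴ − T_s⁴ = (319)⁴ − (240)⁴ = 1.04×10^10 − 3.32×10^9 = 7.04×10^9 K⁴.
Q = 0.20 × 5.67×10⁻⁸ × 16.0 × 7.04×10^9 = 1280 W.

Q ≈ 1280 W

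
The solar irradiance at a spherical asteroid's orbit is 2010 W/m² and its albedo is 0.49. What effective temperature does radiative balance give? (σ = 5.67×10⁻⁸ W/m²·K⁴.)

T ≈ 259 K

Power absorbed = (1−a)S·πR²; power emitted = 4πR²σT⁴. Equating and cancelling πR²:
T = ((1−a)S / 4σ)^(1/4) = (1030 / (4 × 5.67×10⁻⁸))^(1/4) = (4.52×10^9)^(1/4).
T = 259 K.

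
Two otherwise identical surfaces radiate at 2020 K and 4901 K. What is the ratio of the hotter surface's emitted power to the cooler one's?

P ∝ T⁴, so the ratio is (4901/2020)⁴ = (2.426)⁴ = 34.7.

ratio ≈ 34.7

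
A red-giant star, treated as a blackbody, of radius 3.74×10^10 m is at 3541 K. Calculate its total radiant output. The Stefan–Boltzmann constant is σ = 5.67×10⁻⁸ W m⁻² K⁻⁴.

P ≈ 1.57×10^29 W

A = 4πr² = 4π × (3.74×10^10)² = 1.76×10^22 m².
P = σAT⁴ = 5.67×10⁻⁸ × 1.76×10^22 × (3541)⁴ = 5.67×10⁻⁸ × 1.76×10^22 × 1.57×10^14.
P = 1.57×10^29 W.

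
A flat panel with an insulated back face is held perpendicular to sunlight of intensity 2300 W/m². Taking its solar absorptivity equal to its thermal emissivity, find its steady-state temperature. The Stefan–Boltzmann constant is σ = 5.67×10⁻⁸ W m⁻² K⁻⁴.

T ≈ 449 K

Absorbed flux αS = emitted flux εσT⁴ (one radiating face); with α = ε, T = (S/σ)^(1/4).
T = (2300 / 5.67×10⁻⁸)^(1/4) = (4.06×10^10)^(1/4).
T = 449 K.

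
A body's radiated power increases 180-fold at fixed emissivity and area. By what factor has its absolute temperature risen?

factor ≈ 3.66

P ∝ T⁴ ⇒ T ∝ P^(1/4), so T scales by (180)^(1/4) = 3.66.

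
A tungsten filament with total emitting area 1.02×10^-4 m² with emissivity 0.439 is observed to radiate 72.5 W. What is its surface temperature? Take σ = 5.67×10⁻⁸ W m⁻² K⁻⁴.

T ≈ 2310 K

From P = εσAT⁴, T = (P / εσA)^(1/4) = (72.5 / (0.439 × 5.67×10⁻⁸ × 1.02×10^-4))^(1/4).
T = (2.86×10^13)^(1/4) = 2310 K.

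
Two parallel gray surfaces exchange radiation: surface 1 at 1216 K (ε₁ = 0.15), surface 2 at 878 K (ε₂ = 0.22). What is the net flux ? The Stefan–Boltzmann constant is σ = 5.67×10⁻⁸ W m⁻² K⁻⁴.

q ≈ 8840 W/m²

For two large parallel gray plates, q = σ(T₁⁴ − T₂⁴) / (1/ε₁ + 1/ε₂ − 1).
1/ε₁ + 1/ε₂ − 1 = 1/0.15 + 1/0.22 − 1 = 10.21.
T₁⁴ − T₂⁴ = 2.19×10^12 − 5.94×10^11 = 1.59×10^12 K⁴.
q = 5.67×10⁻⁸ × 1.59×10^12 / 10.21 = 8840 W/m².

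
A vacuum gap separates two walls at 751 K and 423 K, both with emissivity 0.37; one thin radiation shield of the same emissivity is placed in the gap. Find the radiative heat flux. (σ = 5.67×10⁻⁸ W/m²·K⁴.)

q ≈ 1840 W/m²

Each of the 2 gaps contributes resistance (2/ε − 1) = 2/0.37 − 1 = 4.405; total = 8.811.
q = σ(T₁⁴ − T₂⁴) / 8.811 = 5.67×10⁻⁸ × 2.86×10^11 / 8.811 = 1840 W/m².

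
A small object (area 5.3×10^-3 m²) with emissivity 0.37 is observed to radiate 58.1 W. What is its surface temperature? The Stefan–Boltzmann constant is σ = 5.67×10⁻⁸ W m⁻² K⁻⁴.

T ≈ 850 K

From P = εσAT⁴, T = (P / εσA)^(1/4) = (58.1 / (0.37 × 5.67×10⁻⁸ × 5.30×10^-3))^(1/4).
T = (5.23×10^11)^(1/4) = 850 K.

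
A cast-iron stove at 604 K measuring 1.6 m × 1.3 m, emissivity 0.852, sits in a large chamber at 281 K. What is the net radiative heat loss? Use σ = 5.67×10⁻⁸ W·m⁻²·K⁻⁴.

A = 1.6 × 1.3 = 2.08 m².
Q = εσA(T⁴ − T_s⁴). T⁴ − T_s⁴ = (604)⁴ − (281)⁴ = 1.33×10^11 − 6.23×10^9 = 1.27×10^11 K⁴.
Q = 0.852 × 5.67×10⁻⁸ × 2.08 × 1.27×10^11 = 12700 W.

Q ≈ 12700 W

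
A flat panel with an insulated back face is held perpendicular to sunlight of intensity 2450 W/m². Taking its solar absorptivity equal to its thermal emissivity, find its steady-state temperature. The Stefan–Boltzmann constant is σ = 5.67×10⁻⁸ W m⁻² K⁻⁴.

Absorbed flux αS = emitted flux εσT⁴ (one radiating face); with α = ε, T = (S/σ)^(1/4).
T = (2450 / 5.67×10⁻⁸)^(1/4) = (4.32×10^10)^(1/4).
T = 456 K.

T ≈ 456 K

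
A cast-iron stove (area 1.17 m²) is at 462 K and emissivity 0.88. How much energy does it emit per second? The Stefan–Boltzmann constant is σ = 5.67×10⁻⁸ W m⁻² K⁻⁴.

P ≈ 2660 W

P = εσAT⁴ = 0.88 × 5.67×10⁻⁸ × 1.17 × (462)⁴ = 0.88 × 5.67×10⁻⁸ × 1.17 × 4.56×10^10.
P = 2660 W.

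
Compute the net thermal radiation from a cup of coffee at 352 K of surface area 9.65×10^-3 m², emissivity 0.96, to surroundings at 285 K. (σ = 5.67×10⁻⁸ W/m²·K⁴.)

Q ≈ 4.60 W

Q = εσA(T⁴ − T_s⁴). T⁴ − T_s⁴ = (352)⁴ − (285)⁴ = 1.54×10^10 − 6.60×10^9 = 8.75×10^9 K⁴.
Q = 0.96 × 5.67×10⁻⁸ × 9.65×10^-3 × 8.75×10^9 = 4.60 W.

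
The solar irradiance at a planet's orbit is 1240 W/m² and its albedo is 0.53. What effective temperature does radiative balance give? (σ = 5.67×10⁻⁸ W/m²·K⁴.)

Power absorbed = (1−a)S·πR²; power emitted = 4πR²σT⁴. Equating and cancelling πR²:
T = ((1−a)S / 4σ)^(1/4) = (583 / (4 × 5.67×10⁻⁸))^(1/4) = (2.57×10^9)^(1/4).
T = 225 K.

T ≈ 225 K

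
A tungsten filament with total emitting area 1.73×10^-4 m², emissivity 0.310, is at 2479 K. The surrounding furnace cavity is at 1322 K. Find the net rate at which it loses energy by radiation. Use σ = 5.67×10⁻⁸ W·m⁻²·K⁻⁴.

Q ≈ 106 W

Q = εσA(T⁴ − T_s⁴). T⁴ − T_s⁴ = (2479)⁴ − (1322)⁴ = 3.78×10^13 − 3.05×10^12 = 3.47×10^13 K⁴.
Q = 0.310 × 5.67×10⁻⁸ × 1.73×10^-4 × 3.47×10^13 = 106 W.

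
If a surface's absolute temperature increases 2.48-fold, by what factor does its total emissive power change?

P ∝ T⁴, so the power scales as (2.48)⁴ = 37.8.

factor ≈ 37.8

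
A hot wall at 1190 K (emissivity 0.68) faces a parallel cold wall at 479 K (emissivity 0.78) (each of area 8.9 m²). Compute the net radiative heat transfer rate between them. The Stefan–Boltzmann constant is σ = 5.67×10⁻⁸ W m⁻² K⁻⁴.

Q ≈ 5.62×10^5 W

For two large parallel gray plates, q = σ(T₁⁴ − T₂⁴) / (1/ε₁ + 1/ε₂ − 1).
1/ε₁ + 1/ε₂ − 1 = 1/0.68 + 1/0.78 − 1 = 1.753.
T₁⁴ − T₂⁴ = 2.01×10^12 − 5.26×10^10 = 1.95×10^12 K⁴.
q = 5.67×10⁻⁸ × 1.95×10^12 / 1.753 = 63200 W/m².
Q = q·A = 63200 × 8.9 = 5.62×10^5 W.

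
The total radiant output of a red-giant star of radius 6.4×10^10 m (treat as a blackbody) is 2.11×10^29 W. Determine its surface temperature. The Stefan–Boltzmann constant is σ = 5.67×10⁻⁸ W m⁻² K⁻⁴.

T ≈ 2920 K

A = 4πr² = 4π × (6.4×10^10)² = 5.15×10^22 m².
From P = σAT⁴, T = (P / σA)^(1/4) = (2.11×10^29 / (5.67×10⁻⁸ × 5.15×10^22))^(1/4).
T = (7.23×10^13)^(1/4) = 2920 K.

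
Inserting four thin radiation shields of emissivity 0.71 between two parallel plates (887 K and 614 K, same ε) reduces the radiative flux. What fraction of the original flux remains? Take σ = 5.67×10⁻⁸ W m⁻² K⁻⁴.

ratio ≈ 0.200

With N identical shields there are N+1 = 5 gaps in series, each with the same radiative resistance, so the flux falls to 1/(N+1) of its unshielded value.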